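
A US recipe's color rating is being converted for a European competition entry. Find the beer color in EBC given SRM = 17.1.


EBC = SRM · 1.97
EBC = 17.1 · 1.97

33.6870 EBC


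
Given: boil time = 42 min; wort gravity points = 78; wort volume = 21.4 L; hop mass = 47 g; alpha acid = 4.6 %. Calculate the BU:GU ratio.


U = 1.65·0.000125^(GP/1000)·(1−e^(−0.04t))/4.15;  IBU = (α/100)·m·U·1000/V;  BU:GU = IBU/GP
U = 1.65·0.000125^(78/1000)·(1−e^(−0.04·42))/4.15 = 0.1605
IBU = (4.6/100)·47·0.1605·1000/21.4 = 16.2129
BU:GU = 16.2129/78

0.2079


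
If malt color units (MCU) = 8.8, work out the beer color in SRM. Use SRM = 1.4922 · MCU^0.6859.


SRM = 1.4922 · 8.8^0.6859

6.6320 SRM


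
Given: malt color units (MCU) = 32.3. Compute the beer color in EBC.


SRM = 1.4922·MCU^0.6859;  EBC = SRM·1.97
SRM = 1.4922·32.3^0.6859 = 16.1804
EBC = 16.1804·1.97

31.8754 EBC


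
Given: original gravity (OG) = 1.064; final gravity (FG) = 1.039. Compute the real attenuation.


AA = (OG−FG)/(OG−1)·100;  RA = AA·0.8192
AA = (1.064 − 1.039)/(1.064 − 1)·100 = 39.0625
RA = 39.0625·0.8192

32.0000 %


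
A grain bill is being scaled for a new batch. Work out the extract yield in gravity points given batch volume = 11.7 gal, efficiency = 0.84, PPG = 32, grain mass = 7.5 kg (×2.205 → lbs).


points = lbs × PPG × eff / vol
lbs = 7.5 × 2.205 = 16.5375
points = 16.5375 × 32 × 0.84 / 11.7

37.9938 points


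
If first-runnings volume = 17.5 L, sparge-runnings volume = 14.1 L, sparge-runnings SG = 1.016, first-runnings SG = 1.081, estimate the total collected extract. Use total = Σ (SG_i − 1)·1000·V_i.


first = (1.081 − 1)·1000·17.5 = 1417.5000
sparge = (1.016 − 1)·1000·14.1 = 225.6000
total = 1417.5000 + 225.6000

1643.1000 gravity·L


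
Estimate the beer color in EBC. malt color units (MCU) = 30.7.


SRM = 1.4922·MCU^0.6859;  EBC = SRM·1.97
SRM = 1.4922·30.7^0.6859 = 15.6263
EBC = 15.6263·1.97

30.7837 EBC


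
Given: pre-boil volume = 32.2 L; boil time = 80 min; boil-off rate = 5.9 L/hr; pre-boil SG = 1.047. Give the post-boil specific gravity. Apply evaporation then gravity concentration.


V_post = V_pre − rate·(t/60);  SG_post = 1 + (SG_pre−1)·V_pre/V_post
V_post = 32.2 − 5.9·(80/60) = 24.3333
SG_post = 1 + (1.047 − 1)·32.2/24.3333

1.0622


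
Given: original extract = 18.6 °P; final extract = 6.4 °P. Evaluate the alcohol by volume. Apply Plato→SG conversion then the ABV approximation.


SG = 259/(259 − P);  ABV = (OG − FG)·131.25
OG = 259/(259 − 18.6) = 1.0774
FG = 259/(259 − 6.4) = 1.0253
ABV = (1.0774 − 1.0253)·131.25

6.8295 % ABV


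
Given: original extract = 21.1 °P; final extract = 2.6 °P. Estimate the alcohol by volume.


SG = 259/(259 − P);  ABV = (OG − FG)·131.25
OG = 259/(259 − 21.1) = 1.0887
FG = 259/(259 − 2.6) = 1.0101
ABV = (1.0887 − 1.0101)·131.25

10.3100 % ABV


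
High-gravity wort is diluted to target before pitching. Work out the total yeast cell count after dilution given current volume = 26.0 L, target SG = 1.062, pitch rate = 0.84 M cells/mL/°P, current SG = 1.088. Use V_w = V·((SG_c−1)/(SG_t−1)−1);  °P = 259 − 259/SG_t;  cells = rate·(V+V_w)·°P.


V_w = 26.0·((1.088−1)/(1.062−1)−1) = 10.9032
V_final = 26.0 + 10.9032 = 36.9032
°P = 259 − 259/1.062 = 15.1205
cells = 0.84·36.9032·15.1205

468.7168 billion cells


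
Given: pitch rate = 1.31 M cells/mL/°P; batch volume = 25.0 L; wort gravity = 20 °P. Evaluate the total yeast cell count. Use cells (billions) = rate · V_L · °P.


cells = 1.31 · 25.0 · 20

655.0000 billion cells


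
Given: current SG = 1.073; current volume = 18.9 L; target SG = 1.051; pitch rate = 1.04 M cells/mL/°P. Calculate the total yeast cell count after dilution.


V_w = V·((SG_c−1)/(SG_t−1)−1);  °P = 259 − 259/SG_t;  cells = rate·(V+V_w)·°P
V_w = 18.9·((1.073−1)/(1.051−1)−1) = 8.1529
V_final = 18.9 + 8.1529 = 27.0529
°P = 259 − 259/1.051 = 12.5680
cells = 1.04·27.0529·12.5680

353.6023 billion cells


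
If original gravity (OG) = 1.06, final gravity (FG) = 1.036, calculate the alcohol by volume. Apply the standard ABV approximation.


ABV = (OG − FG) · 131.25
ABV = (1.06 − 1.036) · 131.25

3.1500 % ABV


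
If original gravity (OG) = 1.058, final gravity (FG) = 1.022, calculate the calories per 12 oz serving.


ABW = (OG−FG)·131.25·0.79/FG;  °P = 259 − 259/SG (for OG→OE and FG→AE);  RE = 0.1808·OE + 0.8192·AE;  Cal = (6.9·ABW + 4·(RE−0.1))·FG·3.55
ABW = (1.058 − 1.022)·131.25·0.79/1.022 = 3.6524
OE = 259 − 259/1.058 = 14.1985 °P
AE = 259 − 259/1.022 = 5.5753 °P
RE = 0.1808·14.1985 + 0.8192·5.5753 = 7.1344 °P
Cal = (6.9·3.6524 + 4·(7.1344−0.1))·1.022·3.55

193.5198 kcal


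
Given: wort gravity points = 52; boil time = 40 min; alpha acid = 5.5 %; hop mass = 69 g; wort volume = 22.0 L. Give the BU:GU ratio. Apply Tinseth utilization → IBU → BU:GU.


U = 1.65·0.000125^(GP/1000)·(1−e^(−0.04t))/4.15;  IBU = (α/100)·m·U·1000/V;  BU:GU = IBU/GP
U = 1.65·0.000125^(52/1000)·(1−e^(−0.04·40))/4.15 = 0.1989
IBU = (5.5/100)·69·0.1989·1000/22.0 = 34.3023
BU:GU = 34.3023/52

0.6597


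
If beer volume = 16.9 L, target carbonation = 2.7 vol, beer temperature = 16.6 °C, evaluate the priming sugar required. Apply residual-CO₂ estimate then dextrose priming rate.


residual = 14.695·(0.01821 + 0.09011·e^(−0.04·T));  sugar = (target − residual)·4.0·V
residual = 14.695·(0.01821 + 0.09011·e^(−0.04·16.6)) = 0.9493
sugar = (2.7 − 0.9493)·4.0·16.9

118.3500 g


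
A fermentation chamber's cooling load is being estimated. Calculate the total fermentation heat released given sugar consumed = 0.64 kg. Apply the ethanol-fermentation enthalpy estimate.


Q = m_sugar · 590 kJ/kg
Q = 0.64 · 590

377.6000 kJ


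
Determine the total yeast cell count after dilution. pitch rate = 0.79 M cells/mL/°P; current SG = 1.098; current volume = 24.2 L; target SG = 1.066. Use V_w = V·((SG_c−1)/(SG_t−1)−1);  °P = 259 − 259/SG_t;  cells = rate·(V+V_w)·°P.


V_w = 24.2·((1.098−1)/(1.066−1)−1) = 11.7333
V_final = 24.2 + 11.7333 = 35.9333
°P = 259 − 259/1.066 = 16.0356
cells = 0.79·35.9333·16.0356

455.2093 billion cells


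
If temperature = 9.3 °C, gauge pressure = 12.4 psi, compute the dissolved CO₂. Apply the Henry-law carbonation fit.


vols = (P + 14.695)·(0.01821 + 0.09011·e^(−0.04·T))
vols = (12.4 + 14.695)·(0.01821 + 0.09011·e^(−0.04·9.3))

2.1765 volumes


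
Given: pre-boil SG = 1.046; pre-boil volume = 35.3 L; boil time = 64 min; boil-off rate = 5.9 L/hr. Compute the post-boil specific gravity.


V_post = V_pre − rate·(t/60);  SG_post = 1 + (SG_pre−1)·V_pre/V_post
V_post = 35.3 − 5.9·(64/60) = 29.0067
SG_post = 1 + (1.046 − 1)·35.3/29.0067

1.0560


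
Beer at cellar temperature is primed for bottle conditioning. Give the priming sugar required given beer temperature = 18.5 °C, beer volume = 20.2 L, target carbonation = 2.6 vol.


residual = 14.695·(0.01821 + 0.09011·e^(−0.04·T));  sugar = (target − residual)·4.0·V
residual = 14.695·(0.01821 + 0.09011·e^(−0.04·18.5)) = 0.8994
sugar = (2.6 − 0.8994)·4.0·20.2

137.4106 g


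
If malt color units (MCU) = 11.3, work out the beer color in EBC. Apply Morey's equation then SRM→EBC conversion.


SRM = 1.4922·MCU^0.6859;  EBC = SRM·1.97
SRM = 1.4922·11.3^0.6859 = 7.8729
EBC = 7.8729·1.97

15.5096 EBC


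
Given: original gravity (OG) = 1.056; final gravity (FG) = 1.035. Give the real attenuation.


AA = (OG−FG)/(OG−1)·100;  RA = AA·0.8192
AA = (1.056 − 1.035)/(1.056 − 1)·100 = 37.5000
RA = 37.5000·0.8192

30.7200 %


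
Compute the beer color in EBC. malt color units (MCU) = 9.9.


SRM = 1.4922·MCU^0.6859;  EBC = SRM·1.97
SRM = 1.4922·9.9^0.6859 = 7.1901
EBC = 7.1901·1.97

14.1644 EBC


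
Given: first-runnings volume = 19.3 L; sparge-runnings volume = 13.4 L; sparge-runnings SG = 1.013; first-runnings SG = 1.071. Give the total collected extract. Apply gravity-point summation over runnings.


total = Σ (SG_i − 1)·1000·V_i
first = (1.071 − 1)·1000·19.3 = 1370.3000
sparge = (1.013 − 1)·1000·13.4 = 174.2000
total = 1370.3000 + 174.2000

1544.5000 gravity·L


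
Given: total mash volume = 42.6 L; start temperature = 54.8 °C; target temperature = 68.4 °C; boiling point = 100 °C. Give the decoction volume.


V_dec = V_total·(T_target − T_start)/(T_boil − T_start)
V_dec = 42.6·(68.4 − 54.8)/(100 − 54.8)

12.8177 L


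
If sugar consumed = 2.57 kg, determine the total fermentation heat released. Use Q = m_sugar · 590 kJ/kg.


Q = 2.57 · 590

1516.3000 kJ


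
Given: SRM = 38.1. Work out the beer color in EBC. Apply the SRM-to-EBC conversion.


EBC = SRM · 1.97
EBC = 38.1 · 1.97

75.0570 EBC


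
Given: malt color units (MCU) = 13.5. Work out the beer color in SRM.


SRM = 1.4922 · MCU^0.6859
SRM = 1.4922 · 13.5^0.6859

8.8945 SRM


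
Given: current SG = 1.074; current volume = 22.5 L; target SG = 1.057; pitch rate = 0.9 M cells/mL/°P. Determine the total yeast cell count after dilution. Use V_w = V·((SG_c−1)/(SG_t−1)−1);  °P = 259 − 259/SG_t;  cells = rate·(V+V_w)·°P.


V_w = 22.5·((1.074−1)/(1.057−1)−1) = 6.7105
V_final = 22.5 + 6.7105 = 29.2105
°P = 259 − 259/1.057 = 13.9669
cells = 0.9·29.2105·13.9669

367.1821 billion cells


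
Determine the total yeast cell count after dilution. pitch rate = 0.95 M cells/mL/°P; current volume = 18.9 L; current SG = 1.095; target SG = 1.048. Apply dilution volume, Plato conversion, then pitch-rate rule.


V_w = V·((SG_c−1)/(SG_t−1)−1);  °P = 259 − 259/SG_t;  cells = rate·(V+V_w)·°P
V_w = 18.9·((1.095−1)/(1.048−1)−1) = 18.5062
V_final = 18.9 + 18.5062 = 37.4062
°P = 259 − 259/1.048 = 11.8626
cells = 0.95·37.4062·11.8626

421.5484 billion cells


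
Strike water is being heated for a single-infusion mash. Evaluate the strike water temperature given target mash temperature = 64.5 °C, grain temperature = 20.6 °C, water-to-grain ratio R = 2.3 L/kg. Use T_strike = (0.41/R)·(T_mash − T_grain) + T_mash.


T_strike = (0.41/2.3)·(64.5 − 20.6) + 64.5

72.3257 °C


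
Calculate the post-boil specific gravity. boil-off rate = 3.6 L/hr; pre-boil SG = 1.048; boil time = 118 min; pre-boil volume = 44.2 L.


V_post = V_pre − rate·(t/60);  SG_post = 1 + (SG_pre−1)·V_pre/V_post
V_post = 44.2 − 3.6·(118/60) = 37.1200
SG_post = 1 + (1.048 − 1)·44.2/37.1200

1.0572


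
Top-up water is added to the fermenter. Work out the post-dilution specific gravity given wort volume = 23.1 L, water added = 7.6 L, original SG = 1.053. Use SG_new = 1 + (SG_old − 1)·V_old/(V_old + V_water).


pts = (1.053 − 1)·1000·23.1/(23.1 + 7.6) = 39.8795
SG_new = 1 + 39.8795/1000

1.0399


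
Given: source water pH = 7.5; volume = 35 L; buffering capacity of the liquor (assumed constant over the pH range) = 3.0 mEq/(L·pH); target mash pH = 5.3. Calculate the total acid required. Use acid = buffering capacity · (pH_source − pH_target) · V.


acid = 3.0 · (7.5 − 5.3) · 35

231.0000 mEq


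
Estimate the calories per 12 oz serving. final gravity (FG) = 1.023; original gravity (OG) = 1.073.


ABW = (OG−FG)·131.25·0.79/FG;  °P = 259 − 259/SG (for OG→OE and FG→AE);  RE = 0.1808·OE + 0.8192·AE;  Cal = (6.9·ABW + 4·(RE−0.1))·FG·3.55
ABW = (1.073 − 1.023)·131.25·0.79/1.023 = 5.0678
OE = 259 − 259/1.073 = 17.6207 °P
AE = 259 − 259/1.023 = 5.8231 °P
RE = 0.1808·17.6207 + 0.8192·5.8231 = 7.9561 °P
Cal = (6.9·5.0678 + 4·(7.9561−0.1))·1.023·3.55

241.1134 kcal


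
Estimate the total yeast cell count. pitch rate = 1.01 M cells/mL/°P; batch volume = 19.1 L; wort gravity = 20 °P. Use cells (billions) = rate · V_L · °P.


cells = 1.01 · 19.1 · 20

385.8200 billion cells


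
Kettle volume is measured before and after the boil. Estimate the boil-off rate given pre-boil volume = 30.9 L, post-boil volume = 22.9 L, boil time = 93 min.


rate = (V_pre − V_post) / (t_min/60)
rate = (30.9 − 22.9) / (93/60)

5.1613 L/hr


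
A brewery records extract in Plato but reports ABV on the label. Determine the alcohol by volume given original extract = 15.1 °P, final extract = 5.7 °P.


SG = 259/(259 − P);  ABV = (OG − FG)·131.25
OG = 259/(259 − 15.1) = 1.0619
FG = 259/(259 − 5.7) = 1.0225
ABV = (1.0619 − 1.0225)·131.25

5.1723 % ABV


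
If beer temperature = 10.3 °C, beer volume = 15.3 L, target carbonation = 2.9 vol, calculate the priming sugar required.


residual = 14.695·(0.01821 + 0.09011·e^(−0.04·T));  sugar = (target − residual)·4.0·V
residual = 14.695·(0.01821 + 0.09011·e^(−0.04·10.3)) = 1.1446
sugar = (2.9 − 1.1446)·4.0·15.3

107.4290 g


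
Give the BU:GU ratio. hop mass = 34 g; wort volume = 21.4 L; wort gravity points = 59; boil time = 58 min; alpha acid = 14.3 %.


U = 1.65·0.000125^(GP/1000)·(1−e^(−0.04t))/4.15;  IBU = (α/100)·m·U·1000/V;  BU:GU = IBU/GP
U = 1.65·0.000125^(59/1000)·(1−e^(−0.04·58))/4.15 = 0.2110
IBU = (14.3/100)·34·0.2110·1000/21.4 = 47.9324
BU:GU = 47.9324/59

0.8124


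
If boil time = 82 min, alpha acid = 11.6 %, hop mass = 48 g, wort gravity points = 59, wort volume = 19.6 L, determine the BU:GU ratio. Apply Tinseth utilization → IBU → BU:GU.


U = 1.65·0.000125^(GP/1000)·(1−e^(−0.04t))/4.15;  IBU = (α/100)·m·U·1000/V;  BU:GU = IBU/GP
U = 1.65·0.000125^(59/1000)·(1−e^(−0.04·82))/4.15 = 0.2252
IBU = (11.6/100)·48·0.2252·1000/19.6 = 63.9646
BU:GU = 63.9646/59

1.0841


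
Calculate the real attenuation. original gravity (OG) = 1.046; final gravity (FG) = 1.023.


AA = (OG−FG)/(OG−1)·100;  RA = AA·0.8192
AA = (1.046 − 1.023)/(1.046 − 1)·100 = 50.0000
RA = 50.0000·0.8192

40.9600 %


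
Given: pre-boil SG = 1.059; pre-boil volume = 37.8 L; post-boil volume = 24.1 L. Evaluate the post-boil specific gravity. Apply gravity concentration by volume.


SG_post = 1 + (SG_pre − 1)·V_pre/V_post
pts_pre = (1.059 − 1)·1000 = 59.0000
pts_post = 59.0000·37.8/24.1 = 92.5394
SG_post = 1 + 92.5394/1000

1.0925


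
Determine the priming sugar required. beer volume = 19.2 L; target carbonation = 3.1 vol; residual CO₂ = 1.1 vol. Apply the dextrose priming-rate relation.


sugar = (target − residual)·4.0·V
sugar = (3.1 − 1.1)·4.0·19.2

153.6000 g


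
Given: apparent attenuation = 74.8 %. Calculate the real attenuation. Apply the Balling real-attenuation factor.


RA = AA · 0.8192
RA = 74.8 · 0.8192

61.2762 %


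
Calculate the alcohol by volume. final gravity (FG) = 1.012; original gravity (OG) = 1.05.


ABV = (OG − FG) · 131.25
ABV = (1.05 − 1.012) · 131.25

4.9875 % ABV


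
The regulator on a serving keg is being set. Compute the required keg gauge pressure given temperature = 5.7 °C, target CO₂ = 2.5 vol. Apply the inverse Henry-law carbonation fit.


psi = vols/(0.01821 + 0.09011·e^(−0.04·T)) − 14.695
psi = 2.5/(0.01821 + 0.09011·e^(−0.04·5.7)) − 14.695

13.0986 psi


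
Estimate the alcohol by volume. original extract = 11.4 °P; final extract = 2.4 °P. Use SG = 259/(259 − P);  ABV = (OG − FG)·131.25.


OG = 259/(259 − 11.4) = 1.0460
FG = 259/(259 − 2.4) = 1.0094
ABV = (1.0460 − 1.0094)·131.25

4.8154 % ABV


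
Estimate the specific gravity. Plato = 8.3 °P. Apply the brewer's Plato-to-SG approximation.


SG = 259/(259 − P)
SG = 259/(259 − 8.3)

1.0331


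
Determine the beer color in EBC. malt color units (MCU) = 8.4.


SRM = 1.4922·MCU^0.6859;  EBC = SRM·1.97
SRM = 1.4922·8.4^0.6859 = 6.4238
EBC = 6.4238·1.97

12.6548 EBC


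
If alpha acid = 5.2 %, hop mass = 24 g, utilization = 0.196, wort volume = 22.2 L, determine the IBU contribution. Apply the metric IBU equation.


IBU = (α/100)·mass·U·1000 / V
IBU = (5.2/100)·24·0.196·1000 / 22.2

11.0184 IBU


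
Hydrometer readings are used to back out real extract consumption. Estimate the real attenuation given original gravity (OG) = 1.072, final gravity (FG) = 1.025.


AA = (OG−FG)/(OG−1)·100;  RA = AA·0.8192
AA = (1.072 − 1.025)/(1.072 − 1)·100 = 65.2778
RA = 65.2778·0.8192

53.4756 %


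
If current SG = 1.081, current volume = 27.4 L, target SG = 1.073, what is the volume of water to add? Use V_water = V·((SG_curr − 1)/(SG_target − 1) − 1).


V_water = 27.4·((1.081 − 1)/(1.073 − 1) − 1)

3.0027 L


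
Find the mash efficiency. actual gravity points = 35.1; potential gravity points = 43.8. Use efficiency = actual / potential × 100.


efficiency = 35.1 / 43.8 × 100

80.1370 %


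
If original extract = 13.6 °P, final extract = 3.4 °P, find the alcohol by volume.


SG = 259/(259 − P);  ABV = (OG − FG)·131.25
OG = 259/(259 − 13.6) = 1.0554
FG = 259/(259 − 3.4) = 1.0133
ABV = (1.0554 − 1.0133)·131.25

5.5279 % ABV


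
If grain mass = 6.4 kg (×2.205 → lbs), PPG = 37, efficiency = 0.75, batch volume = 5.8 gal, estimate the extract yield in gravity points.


points = lbs × PPG × eff / vol
lbs = 6.4 × 2.205 = 14.1120
points = 14.1120 × 37 × 0.75 / 5.8

67.5186 points


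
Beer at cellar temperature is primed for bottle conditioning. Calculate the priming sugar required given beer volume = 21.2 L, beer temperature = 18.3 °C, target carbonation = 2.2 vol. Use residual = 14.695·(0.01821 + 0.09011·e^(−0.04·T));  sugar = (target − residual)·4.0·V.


residual = 14.695·(0.01821 + 0.09011·e^(−0.04·18.3)) = 0.9044
sugar = (2.2 − 0.9044)·4.0·21.2

109.8628 g


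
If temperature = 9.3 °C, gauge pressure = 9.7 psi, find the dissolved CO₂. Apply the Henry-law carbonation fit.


vols = (P + 14.695)·(0.01821 + 0.09011·e^(−0.04·T))
vols = (9.7 + 14.695)·(0.01821 + 0.09011·e^(−0.04·9.3))

1.9596 volumes


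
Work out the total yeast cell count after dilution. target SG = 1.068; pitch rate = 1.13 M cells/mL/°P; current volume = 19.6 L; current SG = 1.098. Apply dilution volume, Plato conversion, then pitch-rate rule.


V_w = V·((SG_c−1)/(SG_t−1)−1);  °P = 259 − 259/SG_t;  cells = rate·(V+V_w)·°P
V_w = 19.6·((1.098−1)/(1.068−1)−1) = 8.6471
V_final = 19.6 + 8.6471 = 28.2471
°P = 259 − 259/1.068 = 16.4906
cells = 1.13·28.2471·16.4906

526.3675 billion cells


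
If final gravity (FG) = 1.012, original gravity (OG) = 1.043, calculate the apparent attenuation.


AA = (OG − FG)/(OG − 1) · 100
AA = (1.043 − 1.012)/(1.043 − 1) · 100

72.0930 %


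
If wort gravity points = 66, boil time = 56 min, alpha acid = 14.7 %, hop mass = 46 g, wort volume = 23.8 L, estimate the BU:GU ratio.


U = 1.65·0.000125^(GP/1000)·(1−e^(−0.04t))/4.15;  IBU = (α/100)·m·U·1000/V;  BU:GU = IBU/GP
U = 1.65·0.000125^(66/1000)·(1−e^(−0.04·56))/4.15 = 0.1963
IBU = (14.7/100)·46·0.1963·1000/23.8 = 55.7757
BU:GU = 55.7757/66

0.8451


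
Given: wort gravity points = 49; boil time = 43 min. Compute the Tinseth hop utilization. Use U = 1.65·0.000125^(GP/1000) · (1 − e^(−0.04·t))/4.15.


bigness = 1.65·0.000125^(49/1000) = 1.0623
boil_factor = (1 − e^(−0.04·43))/4.15 = 0.1978
U = 1.0623 · 0.1978

0.2101


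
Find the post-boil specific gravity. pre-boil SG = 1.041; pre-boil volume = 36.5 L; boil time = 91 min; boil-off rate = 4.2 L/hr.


V_post = V_pre − rate·(t/60);  SG_post = 1 + (SG_pre−1)·V_pre/V_post
V_post = 36.5 − 4.2·(91/60) = 30.1300
SG_post = 1 + (1.041 − 1)·36.5/30.1300

1.0497


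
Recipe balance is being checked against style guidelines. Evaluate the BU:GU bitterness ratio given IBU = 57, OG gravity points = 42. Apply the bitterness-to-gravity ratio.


BU:GU = IBU / OG_points
BU:GU = 57 / 42

1.3571


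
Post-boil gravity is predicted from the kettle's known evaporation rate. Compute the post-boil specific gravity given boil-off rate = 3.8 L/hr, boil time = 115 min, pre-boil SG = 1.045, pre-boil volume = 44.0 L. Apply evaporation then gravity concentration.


V_post = V_pre − rate·(t/60);  SG_post = 1 + (SG_pre−1)·V_pre/V_post
V_post = 44.0 − 3.8·(115/60) = 36.7167
SG_post = 1 + (1.045 − 1)·44.0/36.7167

1.0539


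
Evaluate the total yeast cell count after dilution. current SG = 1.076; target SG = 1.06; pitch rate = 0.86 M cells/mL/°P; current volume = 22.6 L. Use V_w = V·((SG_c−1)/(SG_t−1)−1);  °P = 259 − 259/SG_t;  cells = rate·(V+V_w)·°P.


V_w = 22.6·((1.076−1)/(1.06−1)−1) = 6.0267
V_final = 22.6 + 6.0267 = 28.6267
°P = 259 − 259/1.06 = 14.6604
cells = 0.86·28.6267·14.6604

360.9229 billion cells


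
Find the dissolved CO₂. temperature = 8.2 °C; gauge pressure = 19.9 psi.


vols = (P + 14.695)·(0.01821 + 0.09011·e^(−0.04·T))
vols = (19.9 + 14.695)·(0.01821 + 0.09011·e^(−0.04·8.2))

2.8756 volumes


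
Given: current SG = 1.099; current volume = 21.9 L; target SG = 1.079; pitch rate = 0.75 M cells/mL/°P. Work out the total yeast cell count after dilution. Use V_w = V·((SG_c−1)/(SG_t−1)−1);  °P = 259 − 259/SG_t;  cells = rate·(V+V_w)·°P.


V_w = 21.9·((1.099−1)/(1.079−1)−1) = 5.5443
V_final = 21.9 + 5.5443 = 27.4443
°P = 259 − 259/1.079 = 18.9629
cells = 0.75·27.4443·18.9629

390.3183 billion cells


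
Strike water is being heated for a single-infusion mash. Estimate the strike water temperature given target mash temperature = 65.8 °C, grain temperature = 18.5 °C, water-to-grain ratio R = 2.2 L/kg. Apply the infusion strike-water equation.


T_strike = (0.41/R)·(T_mash − T_grain) + T_mash
T_strike = (0.41/2.2)·(65.8 − 18.5) + 65.8

74.6150 °C


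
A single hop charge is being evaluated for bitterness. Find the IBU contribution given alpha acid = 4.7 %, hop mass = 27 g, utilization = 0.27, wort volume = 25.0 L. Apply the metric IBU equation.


IBU = (α/100)·mass·U·1000 / V
IBU = (4.7/100)·27·0.27·1000 / 25.0

13.7052 IBU


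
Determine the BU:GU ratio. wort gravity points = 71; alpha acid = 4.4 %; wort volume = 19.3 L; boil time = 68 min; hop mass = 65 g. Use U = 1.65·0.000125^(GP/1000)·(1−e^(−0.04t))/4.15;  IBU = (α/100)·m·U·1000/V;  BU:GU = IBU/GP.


U = 1.65·0.000125^(71/1000)·(1−e^(−0.04·68))/4.15 = 0.1962
IBU = (4.4/100)·65·0.1962·1000/19.3 = 29.0757
BU:GU = 29.0757/71

0.4095


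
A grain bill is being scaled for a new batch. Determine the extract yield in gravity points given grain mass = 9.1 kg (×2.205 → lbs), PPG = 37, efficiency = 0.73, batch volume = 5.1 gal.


points = lbs × PPG × eff / vol
lbs = 9.1 × 2.205 = 20.0655
points = 20.0655 × 37 × 0.73 / 5.1

106.2685 points


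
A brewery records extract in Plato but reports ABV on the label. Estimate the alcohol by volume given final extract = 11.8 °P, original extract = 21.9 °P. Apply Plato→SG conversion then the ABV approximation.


SG = 259/(259 − P);  ABV = (OG − FG)·131.25
OG = 259/(259 − 21.9) = 1.0924
FG = 259/(259 − 11.8) = 1.0477
ABV = (1.0924 − 1.0477)·131.25

5.8579 % ABV


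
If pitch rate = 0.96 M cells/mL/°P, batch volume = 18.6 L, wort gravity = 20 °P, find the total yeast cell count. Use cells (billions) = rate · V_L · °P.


cells = 0.96 · 18.6 · 20

357.1200 billion cells


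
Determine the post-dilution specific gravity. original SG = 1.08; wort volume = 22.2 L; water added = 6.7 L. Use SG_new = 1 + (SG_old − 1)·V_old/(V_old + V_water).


pts = (1.08 − 1)·1000·22.2/(22.2 + 6.7) = 61.4533
SG_new = 1 + 61.4533/1000

1.0615


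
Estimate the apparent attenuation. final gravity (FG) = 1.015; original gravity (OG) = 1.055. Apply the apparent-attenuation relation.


AA = (OG − FG)/(OG − 1) · 100
AA = (1.055 − 1.015)/(1.055 − 1) · 100

72.7273 %


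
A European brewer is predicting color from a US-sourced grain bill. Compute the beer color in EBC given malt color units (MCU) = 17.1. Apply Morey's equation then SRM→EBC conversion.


SRM = 1.4922·MCU^0.6859;  EBC = SRM·1.97
SRM = 1.4922·17.1^0.6859 = 10.4602
EBC = 10.4602·1.97

20.6066 EBC


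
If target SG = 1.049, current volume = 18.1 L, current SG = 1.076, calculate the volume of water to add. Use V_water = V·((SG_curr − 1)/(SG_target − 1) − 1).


V_water = 18.1·((1.076 − 1)/(1.049 − 1) − 1)

9.9735 L


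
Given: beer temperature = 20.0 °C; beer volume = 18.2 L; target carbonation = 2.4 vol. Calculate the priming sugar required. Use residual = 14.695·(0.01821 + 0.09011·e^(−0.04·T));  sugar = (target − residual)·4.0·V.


residual = 14.695·(0.01821 + 0.09011·e^(−0.04·20.0)) = 0.8626
sugar = (2.4 − 0.8626)·4.0·18.2

111.9240 g


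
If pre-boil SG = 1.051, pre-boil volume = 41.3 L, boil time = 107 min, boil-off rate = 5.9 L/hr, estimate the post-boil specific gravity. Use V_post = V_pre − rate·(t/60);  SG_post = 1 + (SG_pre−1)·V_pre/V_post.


V_post = 41.3 − 5.9·(107/60) = 30.7783
SG_post = 1 + (1.051 − 1)·41.3/30.7783

1.0684


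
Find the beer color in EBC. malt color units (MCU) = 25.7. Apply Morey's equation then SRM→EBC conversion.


SRM = 1.4922·MCU^0.6859;  EBC = SRM·1.97
SRM = 1.4922·25.7^0.6859 = 13.8325
EBC = 13.8325·1.97

27.2500 EBC


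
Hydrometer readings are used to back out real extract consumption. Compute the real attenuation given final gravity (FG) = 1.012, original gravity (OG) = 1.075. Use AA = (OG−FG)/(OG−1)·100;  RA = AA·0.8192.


AA = (1.075 − 1.012)/(1.075 − 1)·100 = 84.0000
RA = 84.0000·0.8192

68.8128 %


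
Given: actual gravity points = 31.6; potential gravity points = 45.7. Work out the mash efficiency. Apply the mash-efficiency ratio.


efficiency = actual / potential × 100
efficiency = 31.6 / 45.7 × 100

69.1466 %


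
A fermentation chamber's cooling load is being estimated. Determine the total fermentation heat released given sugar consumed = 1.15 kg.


Q = m_sugar · 590 kJ/kg
Q = 1.15 · 590

678.5000 kJ


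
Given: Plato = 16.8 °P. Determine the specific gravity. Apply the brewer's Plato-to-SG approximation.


SG = 259/(259 − P)
SG = 259/(259 − 16.8)

1.0694


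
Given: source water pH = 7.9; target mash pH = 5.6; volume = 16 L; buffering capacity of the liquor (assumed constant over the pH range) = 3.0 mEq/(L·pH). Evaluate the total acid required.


acid = buffering capacity · (pH_source − pH_target) · V
acid = 3.0 · (7.9 − 5.6) · 16

110.4000 mEq


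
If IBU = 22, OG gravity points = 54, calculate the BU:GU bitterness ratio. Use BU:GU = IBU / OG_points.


BU:GU = 22 / 54

0.4074


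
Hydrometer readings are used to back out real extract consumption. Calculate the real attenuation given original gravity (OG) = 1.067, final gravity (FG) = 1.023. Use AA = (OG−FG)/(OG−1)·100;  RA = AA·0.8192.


AA = (1.067 − 1.023)/(1.067 − 1)·100 = 65.6716
RA = 65.6716·0.8192

53.7982 %


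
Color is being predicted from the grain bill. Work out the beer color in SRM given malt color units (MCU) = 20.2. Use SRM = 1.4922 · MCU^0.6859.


SRM = 1.4922 · 20.2^0.6859

11.7265 SRM


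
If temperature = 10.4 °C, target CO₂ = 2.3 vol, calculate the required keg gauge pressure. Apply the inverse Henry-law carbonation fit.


psi = vols/(0.01821 + 0.09011·e^(−0.04·T)) − 14.695
psi = 2.3/(0.01821 + 0.09011·e^(−0.04·10.4)) − 14.695

14.9236 psi


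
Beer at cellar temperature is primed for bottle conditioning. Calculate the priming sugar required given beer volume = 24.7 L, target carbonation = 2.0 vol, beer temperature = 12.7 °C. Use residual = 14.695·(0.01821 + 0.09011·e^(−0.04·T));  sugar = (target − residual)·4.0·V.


residual = 14.695·(0.01821 + 0.09011·e^(−0.04·12.7)) = 1.0643
sugar = (2.0 − 1.0643)·4.0·24.7

92.4428 g


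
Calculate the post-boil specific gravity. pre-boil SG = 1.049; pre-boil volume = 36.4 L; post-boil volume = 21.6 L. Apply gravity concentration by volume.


SG_post = 1 + (SG_pre − 1)·V_pre/V_post
pts_pre = (1.049 − 1)·1000 = 49.0000
pts_post = 49.0000·36.4/21.6 = 82.5741
SG_post = 1 + 82.5741/1000

1.0826


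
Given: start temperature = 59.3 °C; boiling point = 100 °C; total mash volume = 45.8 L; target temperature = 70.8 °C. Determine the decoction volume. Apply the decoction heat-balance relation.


V_dec = V_total·(T_target − T_start)/(T_boil − T_start)
V_dec = 45.8·(70.8 − 59.3)/(100 − 59.3)

12.9410 L


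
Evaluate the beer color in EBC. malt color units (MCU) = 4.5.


SRM = 1.4922·MCU^0.6859;  EBC = SRM·1.97
SRM = 1.4922·4.5^0.6859 = 4.1866
EBC = 4.1866·1.97

8.2477 EBC


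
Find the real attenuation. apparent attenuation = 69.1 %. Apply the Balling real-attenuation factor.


RA = AA · 0.8192
RA = 69.1 · 0.8192

56.6067 %


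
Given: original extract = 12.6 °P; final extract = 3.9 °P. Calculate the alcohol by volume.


SG = 259/(259 − P);  ABV = (OG − FG)·131.25
OG = 259/(259 − 12.6) = 1.0511
FG = 259/(259 − 3.9) = 1.0153
ABV = (1.0511 − 1.0153)·131.25

4.7051 % ABV


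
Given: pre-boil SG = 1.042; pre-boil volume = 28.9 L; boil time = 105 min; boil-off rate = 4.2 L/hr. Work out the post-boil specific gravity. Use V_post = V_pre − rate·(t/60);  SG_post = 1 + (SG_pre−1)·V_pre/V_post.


V_post = 28.9 − 4.2·(105/60) = 21.5500
SG_post = 1 + (1.042 − 1)·28.9/21.5500

1.0563


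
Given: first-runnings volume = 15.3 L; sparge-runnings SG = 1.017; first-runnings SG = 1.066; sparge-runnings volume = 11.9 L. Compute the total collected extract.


total = Σ (SG_i − 1)·1000·V_i
first = (1.066 − 1)·1000·15.3 = 1009.8000
sparge = (1.017 − 1)·1000·11.9 = 202.3000
total = 1009.8000 + 202.3000

1212.1000 gravity·L


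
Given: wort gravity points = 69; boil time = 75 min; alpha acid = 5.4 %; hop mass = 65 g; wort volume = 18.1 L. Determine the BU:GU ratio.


U = 1.65·0.000125^(GP/1000)·(1−e^(−0.04t))/4.15;  IBU = (α/100)·m·U·1000/V;  BU:GU = IBU/GP
U = 1.65·0.000125^(69/1000)·(1−e^(−0.04·75))/4.15 = 0.2032
IBU = (5.4/100)·65·0.2032·1000/18.1 = 39.4069
BU:GU = 39.4069/69

0.5711


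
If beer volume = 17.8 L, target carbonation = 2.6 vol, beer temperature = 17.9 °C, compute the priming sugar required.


residual = 14.695·(0.01821 + 0.09011·e^(−0.04·T));  sugar = (target − residual)·4.0·V
residual = 14.695·(0.01821 + 0.09011·e^(−0.04·17.9)) = 0.9147
sugar = (2.6 − 0.9147)·4.0·17.8

119.9919 g


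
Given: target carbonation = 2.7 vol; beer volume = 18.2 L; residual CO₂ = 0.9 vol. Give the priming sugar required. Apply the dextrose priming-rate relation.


sugar = (target − residual)·4.0·V
sugar = (2.7 − 0.9)·4.0·18.2

131.0400 g


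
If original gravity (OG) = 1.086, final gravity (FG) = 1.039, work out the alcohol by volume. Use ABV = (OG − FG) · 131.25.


ABV = (1.086 − 1.039) · 131.25

6.1688 % ABV


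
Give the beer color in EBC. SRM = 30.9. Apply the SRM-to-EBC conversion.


EBC = SRM · 1.97
EBC = 30.9 · 1.97

60.8730 EBC


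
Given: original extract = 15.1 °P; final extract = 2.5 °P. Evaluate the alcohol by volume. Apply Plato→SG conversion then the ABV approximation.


SG = 259/(259 − P);  ABV = (OG − FG)·131.25
OG = 259/(259 − 15.1) = 1.0619
FG = 259/(259 − 2.5) = 1.0097
ABV = (1.0619 − 1.0097)·131.25

6.8465 % ABV


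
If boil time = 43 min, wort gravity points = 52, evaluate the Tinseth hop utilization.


U = 1.65·0.000125^(GP/1000) · (1 − e^(−0.04·t))/4.15
bigness = 1.65·0.000125^(52/1000) = 1.0340
boil_factor = (1 − e^(−0.04·43))/4.15 = 0.1978
U = 1.0340 · 0.1978

0.2045


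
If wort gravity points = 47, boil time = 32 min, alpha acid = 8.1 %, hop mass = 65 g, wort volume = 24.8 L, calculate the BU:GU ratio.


U = 1.65·0.000125^(GP/1000)·(1−e^(−0.04t))/4.15;  IBU = (α/100)·m·U·1000/V;  BU:GU = IBU/GP
U = 1.65·0.000125^(47/1000)·(1−e^(−0.04·32))/4.15 = 0.1882
IBU = (8.1/100)·65·0.1882·1000/24.8 = 39.9440
BU:GU = 39.9440/47

0.8499


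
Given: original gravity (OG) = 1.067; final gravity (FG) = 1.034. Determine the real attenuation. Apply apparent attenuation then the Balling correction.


AA = (OG−FG)/(OG−1)·100;  RA = AA·0.8192
AA = (1.067 − 1.034)/(1.067 − 1)·100 = 49.2537
RA = 49.2537·0.8192

40.3487 %


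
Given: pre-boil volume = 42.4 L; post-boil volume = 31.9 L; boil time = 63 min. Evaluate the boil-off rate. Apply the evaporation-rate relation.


rate = (V_pre − V_post) / (t_min/60)
rate = (42.4 − 31.9) / (63/60)

10.0000 L/hr


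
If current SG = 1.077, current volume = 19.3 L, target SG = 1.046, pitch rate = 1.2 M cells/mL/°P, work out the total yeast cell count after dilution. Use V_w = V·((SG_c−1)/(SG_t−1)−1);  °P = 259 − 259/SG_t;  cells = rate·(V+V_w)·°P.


V_w = 19.3·((1.077−1)/(1.046−1)−1) = 13.0065
V_final = 19.3 + 13.0065 = 32.3065
°P = 259 − 259/1.046 = 11.3901
cells = 1.2·32.3065·11.3901

441.5678 billion cells


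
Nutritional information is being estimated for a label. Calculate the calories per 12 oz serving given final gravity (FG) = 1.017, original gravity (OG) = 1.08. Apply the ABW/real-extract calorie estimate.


ABW = (OG−FG)·131.25·0.79/FG;  °P = 259 − 259/SG (for OG→OE and FG→AE);  RE = 0.1808·OE + 0.8192·AE;  Cal = (6.9·ABW + 4·(RE−0.1))·FG·3.55
ABW = (1.08 − 1.017)·131.25·0.79/1.017 = 6.4231
OE = 259 − 259/1.08 = 19.1852 °P
AE = 259 − 259/1.017 = 4.3294 °P
RE = 0.1808·19.1852 + 0.8192·4.3294 = 7.0153 °P
Cal = (6.9·6.4231 + 4·(7.0153−0.1))·1.017·3.55

259.8760 kcal


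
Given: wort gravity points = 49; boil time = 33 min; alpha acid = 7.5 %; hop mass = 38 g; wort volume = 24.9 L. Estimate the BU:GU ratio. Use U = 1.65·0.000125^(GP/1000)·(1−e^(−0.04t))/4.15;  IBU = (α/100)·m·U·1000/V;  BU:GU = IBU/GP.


U = 1.65·0.000125^(49/1000)·(1−e^(−0.04·33))/4.15 = 0.1876
IBU = (7.5/100)·38·0.1876·1000/24.9 = 21.4711
BU:GU = 21.4711/49

0.4382


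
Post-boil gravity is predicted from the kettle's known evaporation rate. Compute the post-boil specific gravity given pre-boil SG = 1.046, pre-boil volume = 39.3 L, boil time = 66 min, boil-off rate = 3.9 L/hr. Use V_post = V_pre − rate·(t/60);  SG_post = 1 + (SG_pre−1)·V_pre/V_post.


V_post = 39.3 − 3.9·(66/60) = 35.0100
SG_post = 1 + (1.046 − 1)·39.3/35.0100

1.0516


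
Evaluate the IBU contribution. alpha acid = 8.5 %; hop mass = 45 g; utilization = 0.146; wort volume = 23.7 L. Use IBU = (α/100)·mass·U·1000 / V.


IBU = (8.5/100)·45·0.146·1000 / 23.7

23.5633 IBU


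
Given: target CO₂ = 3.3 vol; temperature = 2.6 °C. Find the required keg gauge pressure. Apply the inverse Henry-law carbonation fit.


psi = vols/(0.01821 + 0.09011·e^(−0.04·T)) − 14.695
psi = 3.3/(0.01821 + 0.09011·e^(−0.04·2.6)) − 14.695

18.4977 psi


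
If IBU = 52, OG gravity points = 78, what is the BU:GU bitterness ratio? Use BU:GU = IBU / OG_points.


BU:GU = 52 / 78

0.6667


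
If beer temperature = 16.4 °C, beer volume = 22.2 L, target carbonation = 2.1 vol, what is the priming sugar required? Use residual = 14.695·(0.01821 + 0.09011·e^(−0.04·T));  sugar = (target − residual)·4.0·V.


residual = 14.695·(0.01821 + 0.09011·e^(−0.04·16.4)) = 0.9547
sugar = (2.1 − 0.9547)·4.0·22.2

101.6994 g


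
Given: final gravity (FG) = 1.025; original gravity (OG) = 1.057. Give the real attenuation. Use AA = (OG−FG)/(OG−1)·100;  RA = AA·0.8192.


AA = (1.057 − 1.025)/(1.057 − 1)·100 = 56.1404
RA = 56.1404·0.8192

45.9902 %


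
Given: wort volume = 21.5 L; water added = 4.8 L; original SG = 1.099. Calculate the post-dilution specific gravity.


SG_new = 1 + (SG_old − 1)·V_old/(V_old + V_water)
pts = (1.099 − 1)·1000·21.5/(21.5 + 4.8) = 80.9316
SG_new = 1 + 80.9316/1000

1.0809


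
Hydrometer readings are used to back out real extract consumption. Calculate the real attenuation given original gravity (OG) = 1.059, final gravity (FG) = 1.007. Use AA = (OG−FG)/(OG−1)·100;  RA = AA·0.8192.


AA = (1.059 − 1.007)/(1.059 − 1)·100 = 88.1356
RA = 88.1356·0.8192

72.2007 %


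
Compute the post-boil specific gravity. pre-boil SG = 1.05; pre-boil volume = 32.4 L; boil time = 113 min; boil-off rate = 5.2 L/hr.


V_post = V_pre − rate·(t/60);  SG_post = 1 + (SG_pre−1)·V_pre/V_post
V_post = 32.4 − 5.2·(113/60) = 22.6067
SG_post = 1 + (1.05 − 1)·32.4/22.6067

1.0717


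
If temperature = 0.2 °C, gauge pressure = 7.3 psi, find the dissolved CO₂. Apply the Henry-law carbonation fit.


vols = (P + 14.695)·(0.01821 + 0.09011·e^(−0.04·T))
vols = (7.3 + 14.695)·(0.01821 + 0.09011·e^(−0.04·0.2))

2.3667 volumes


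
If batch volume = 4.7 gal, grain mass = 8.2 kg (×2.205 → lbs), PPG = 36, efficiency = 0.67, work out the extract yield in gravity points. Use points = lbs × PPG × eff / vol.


lbs = 8.2 × 2.205 = 18.0810
points = 18.0810 × 36 × 0.67 / 4.7

92.7902 points


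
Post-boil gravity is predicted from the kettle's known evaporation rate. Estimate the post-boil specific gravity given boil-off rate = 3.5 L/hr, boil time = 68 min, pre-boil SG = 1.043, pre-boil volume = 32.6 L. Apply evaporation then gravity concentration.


V_post = V_pre − rate·(t/60);  SG_post = 1 + (SG_pre−1)·V_pre/V_post
V_post = 32.6 − 3.5·(68/60) = 28.6333
SG_post = 1 + (1.043 − 1)·32.6/28.6333

1.0490


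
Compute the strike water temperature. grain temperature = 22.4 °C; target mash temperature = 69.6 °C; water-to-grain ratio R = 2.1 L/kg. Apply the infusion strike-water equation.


T_strike = (0.41/R)·(T_mash − T_grain) + T_mash
T_strike = (0.41/2.1)·(69.6 − 22.4) + 69.6

78.8152 °C


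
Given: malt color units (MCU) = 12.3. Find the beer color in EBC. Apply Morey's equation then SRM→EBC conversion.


SRM = 1.4922·MCU^0.6859;  EBC = SRM·1.97
SRM = 1.4922·12.3^0.6859 = 8.3444
EBC = 8.3444·1.97

16.4384 EBC


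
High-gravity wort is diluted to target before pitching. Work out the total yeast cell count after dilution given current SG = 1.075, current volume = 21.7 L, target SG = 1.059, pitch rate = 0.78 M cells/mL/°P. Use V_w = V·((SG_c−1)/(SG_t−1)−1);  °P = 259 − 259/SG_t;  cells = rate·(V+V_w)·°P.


V_w = 21.7·((1.075−1)/(1.059−1)−1) = 5.8847
V_final = 21.7 + 5.8847 = 27.5847
°P = 259 − 259/1.059 = 14.4297
cells = 0.78·27.5847·14.4297

310.4698 billion cells


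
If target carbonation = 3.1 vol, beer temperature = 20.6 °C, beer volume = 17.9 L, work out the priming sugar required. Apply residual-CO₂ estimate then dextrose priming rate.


residual = 14.695·(0.01821 + 0.09011·e^(−0.04·T));  sugar = (target − residual)·4.0·V
residual = 14.695·(0.01821 + 0.09011·e^(−0.04·20.6)) = 0.8485
sugar = (3.1 − 0.8485)·4.0·17.9

161.2094 g


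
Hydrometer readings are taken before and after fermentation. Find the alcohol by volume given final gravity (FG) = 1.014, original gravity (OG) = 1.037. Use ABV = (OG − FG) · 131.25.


ABV = (1.037 − 1.014) · 131.25

3.0187 % ABV


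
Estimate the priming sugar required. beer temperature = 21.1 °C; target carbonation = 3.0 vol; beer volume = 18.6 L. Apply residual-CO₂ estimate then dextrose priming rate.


residual = 14.695·(0.01821 + 0.09011·e^(−0.04·T));  sugar = (target − residual)·4.0·V
residual = 14.695·(0.01821 + 0.09011·e^(−0.04·21.1)) = 0.8370
sugar = (3.0 − 0.8370)·4.0·18.6

160.9294 g


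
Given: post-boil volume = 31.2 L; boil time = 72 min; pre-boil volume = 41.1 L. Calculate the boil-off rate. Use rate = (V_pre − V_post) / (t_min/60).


rate = (41.1 − 31.2) / (72/60)

8.2500 L/hr
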